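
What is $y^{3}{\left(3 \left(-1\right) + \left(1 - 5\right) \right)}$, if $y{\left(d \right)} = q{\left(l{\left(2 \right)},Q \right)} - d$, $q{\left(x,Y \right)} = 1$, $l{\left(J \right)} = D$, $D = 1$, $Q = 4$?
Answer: $512$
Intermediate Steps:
$l{\left(J \right)} = 1$
$y{\left(d \right)} = 1 - d$
$y^{3}{\left(3 \left(-1\right) + \left(1 - 5\right) \right)} = \left(1 - \left(3 \left(-1\right) + \left(1 - 5\right)\right)\right)^{3} = \left(1 - \left(-3 + \left(1 - 5\right)\right)\right)^{3} = \left(1 - \left(-3 - 4\right)\right)^{3} = \left(1 - -7\right)^{3} = \left(1 + 7\right)^{3} = 8^{3} = 512$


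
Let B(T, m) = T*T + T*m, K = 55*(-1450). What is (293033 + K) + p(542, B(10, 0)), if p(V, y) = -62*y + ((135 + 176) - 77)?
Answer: 207317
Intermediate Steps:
K = -79750
B(T, m) = T² + T*m
p(V, y) = 234 - 62*y (p(V, y) = -62*y + (311 - 77) = -62*y + 234 = 234 - 62*y)
(293033 + K) + p(542, B(10, 0)) = (293033 - 79750) + (234 - 620*(10 + 0)) = 213283 + (234 - 620*10) = 213283 + (234 - 62*100) = 213283 + (234 - 6200) = 213283 - 5966 = 207317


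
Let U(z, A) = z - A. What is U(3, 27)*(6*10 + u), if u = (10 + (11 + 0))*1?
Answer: -1944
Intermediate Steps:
u = 21 (u = (10 + 11)*1 = 21*1 = 21)
U(3, 27)*(6*10 + u) = (3 - 1*27)*(6*10 + 21) = (3 - 27)*(60 + 21) = -24*81 = -1944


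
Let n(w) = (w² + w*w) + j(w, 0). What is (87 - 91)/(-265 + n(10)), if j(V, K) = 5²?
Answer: ⅒ ≈ 0.10000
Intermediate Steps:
j(V, K) = 25
n(w) = 25 + 2*w² (n(w) = (w² + w*w) + 25 = (w² + w²) + 25 = 2*w² + 25 = 25 + 2*w²)
(87 - 91)/(-265 + n(10)) = (87 - 91)/(-265 + (25 + 2*10²)) = -4/(-265 + (25 + 2*100)) = -4/(-265 + (25 + 200)) = -4/(-265 + 225) = -4/(-40) = -4*(-1/40) = ⅒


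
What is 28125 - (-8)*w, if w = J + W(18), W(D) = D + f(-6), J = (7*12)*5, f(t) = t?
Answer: 31581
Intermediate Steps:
J = 420 (J = 84*5 = 420)
W(D) = -6 + D (W(D) = D - 6 = -6 + D)
w = 432 (w = 420 + (-6 + 18) = 420 + 12 = 432)
28125 - (-8)*w = 28125 - (-8)*432 = 28125 - 1*(-3456) = 28125 + 3456 = 31581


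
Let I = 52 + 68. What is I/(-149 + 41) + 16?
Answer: 134/9 ≈ 14.889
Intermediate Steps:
I = 120
I/(-149 + 41) + 16 = 120/(-149 + 41) + 16 = 120/(-108) + 16 = 120*(-1/108) + 16 = -10/9 + 16 = 134/9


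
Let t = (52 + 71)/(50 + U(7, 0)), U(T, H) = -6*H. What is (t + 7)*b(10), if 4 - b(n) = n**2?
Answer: -22704/25 ≈ -908.16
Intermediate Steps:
t = 123/50 (t = (52 + 71)/(50 - 6*0) = 123/(50 + 0) = 123/50 ≈ 2.4600)
b(n) = 4 - n**2
(t + 7)*b(10) = (123/50 + 7)*(4 - 1*10**2) = 473*(4 - 1*100)/50 = 473*(4 - 100)/50 = (473/50)*(-96) = -22704/25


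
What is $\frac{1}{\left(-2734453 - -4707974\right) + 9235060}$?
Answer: $\frac{1}{11208581} \approx 8.9217 \cdot 10^{-8}$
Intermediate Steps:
$\frac{1}{\left(-2734453 - -4707974\right) + 9235060} = \frac{1}{\left(-2734453 + 4707974\right) + 9235060} = \frac{1}{1973521 + 9235060} = \frac{1}{11208581}$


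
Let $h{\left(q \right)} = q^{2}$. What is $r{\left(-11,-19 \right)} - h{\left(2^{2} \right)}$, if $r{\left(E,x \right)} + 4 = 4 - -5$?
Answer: $-11$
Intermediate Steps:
$r{\left(E,x \right)} = 5$ ($r{\left(E,x \right)} = -4 + \left(4 - -5\right) = -4 + \left(4 + 5\right) = -4 + 9 = 5$)
$r{\left(-11,-19 \right)} - h{\left(2^{2} \right)} = 5 - \left(2^{2}\right)^{2} = 5 - 4^{2} = 5 - 16 = -11$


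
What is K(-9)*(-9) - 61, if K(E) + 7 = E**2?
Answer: -727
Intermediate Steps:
K(E) = -7 + E**2
K(-9)*(-9) - 61 = (-7 + (-9)**2)*(-9) - 61 = (-7 + 81)*(-9) - 61 = 74*(-9) - 61 = -666 - 61 = -727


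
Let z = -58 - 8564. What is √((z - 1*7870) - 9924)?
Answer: 4*I*√1651 ≈ 162.53*I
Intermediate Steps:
z = -8622
√((z - 1*7870) - 9924) = √((-8622 - 1*7870) - 9924) = √((-8622 - 7870) - 9924) = √(-16492 - 9924) = √(-26416) = 4*I*√1651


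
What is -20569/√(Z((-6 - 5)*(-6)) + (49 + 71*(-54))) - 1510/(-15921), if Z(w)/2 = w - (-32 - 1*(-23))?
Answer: 1510/15921 + 20569*I*√3635/3635 ≈ 0.094843 + 341.16*I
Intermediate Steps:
Z(w) = 18 + 2*w (Z(w) = 2*(w - (-32 - 1*(-23))) = 2*(w - (-32 + 23)) = 2*(w - 1*(-9)) = 2*(w + 9) = 2*(9 + w) = 18 + 2*w)
-20569/√(Z((-6 - 5)*(-6)) + (49 + 71*(-54))) - 1510/(-15921) = -20569/√((18 + 2*((-6 - 5)*(-6))) + (49 + 71*(-54))) - 1510/(-15921) = -20569/√((18 + 2*(-11*(-6))) + (49 - 3834)) - 1510*(-1/15921) = -20569/√((18 + 2*66) - 3785) + 1510/15921 = -20569/√((18 + 132) - 3785) + 1510/15921 = -20569/√(150 - 3785) + 1510/15921 = -20569*(-I*√3635/3635) + 1510/15921 = -(-20569)*I*√3635/3635 + 1510/15921 = 20569*I*√3635/3635 + 1510/15921 = 1510/15921 + 20569*I*√3635/3635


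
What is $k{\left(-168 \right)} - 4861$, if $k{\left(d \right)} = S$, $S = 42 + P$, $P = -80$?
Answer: $-4899$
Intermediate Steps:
$S = -38$ ($S = 42 - 80 = -38$)
$k{\left(d \right)} = -38$
$k{\left(-168 \right)} - 4861 = -38 - 4861 = -4899$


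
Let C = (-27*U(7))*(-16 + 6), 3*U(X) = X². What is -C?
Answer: -4410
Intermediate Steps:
U(X) = X²/3
C = 4410 (C = (-9*7²)*(-16 + 6) = -9*49*(-10) = -27*49/3*(-10) = -441*(-10) = 4410)
-C = -1*4410 = -4410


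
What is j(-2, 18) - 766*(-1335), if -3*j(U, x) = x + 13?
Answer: 3067799/3 ≈ 1.0226e+6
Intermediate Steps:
j(U, x) = -13/3 - x/3 (j(U, x) = -(x + 13)/3 = -(13 + x)/3 = -13/3 - x/3)
j(-2, 18) - 766*(-1335) = (-13/3 - ⅓*18) - 766*(-1335) = (-13/3 - 6) + 1022610 = -31/3 + 1022610 = 3067799/3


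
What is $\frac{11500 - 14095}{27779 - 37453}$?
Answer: $\frac{2595}{9674} \approx 0.26824$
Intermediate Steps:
$\frac{11500 - 14095}{27779 - 37453} = - \frac{2595}{-9674} = \left(-2595\right) \left(- \frac{1}{9674}\right) = \frac{2595}{9674}$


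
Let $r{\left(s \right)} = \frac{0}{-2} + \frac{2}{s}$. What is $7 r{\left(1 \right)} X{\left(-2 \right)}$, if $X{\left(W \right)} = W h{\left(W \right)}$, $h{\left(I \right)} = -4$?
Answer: $112$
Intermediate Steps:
$r{\left(s \right)} = \frac{2}{s}$ ($r{\left(s \right)} = 0 \left(- \frac{1}{2}\right) + \frac{2}{s} = 0 + \frac{2}{s} = \frac{2}{s}$)
$X{\left(W \right)} = - 4 W$ ($X{\left(W \right)} = W \left(-4\right) = - 4 W$)
$7 r{\left(1 \right)} X{\left(-2 \right)} = 7 \cdot \frac{2}{1} \left(\left(-4\right) \left(-2\right)\right) = 7 \cdot 2 \cdot 1 \cdot 8 = 7 \cdot 2 \cdot 8 = 14 \cdot 8 = 112$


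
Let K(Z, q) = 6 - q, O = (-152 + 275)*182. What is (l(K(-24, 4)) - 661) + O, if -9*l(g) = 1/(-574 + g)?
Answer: 111840301/5148 ≈ 21725.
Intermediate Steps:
O = 22386 (O = 123*182 = 22386)
l(g) = -1/(9*(-574 + g))
(l(K(-24, 4)) - 661) + O = (-1/(-5166 + 9*(6 - 1*4)) - 661) + 22386 = (-1/(-5166 + 9*(6 - 4)) - 661) + 22386 = (-1/(-5166 + 9*2) - 661) + 22386 = (-1/(-5166 + 18) - 661) + 22386 = (-1/(-5148) - 661) + 22386 = (-1*(-1/5148) - 661) + 22386 = (1/5148 - 661) + 22386 = -3402827/5148 + 22386 = 111840301/5148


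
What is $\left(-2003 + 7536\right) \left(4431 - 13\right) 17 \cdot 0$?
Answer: $0$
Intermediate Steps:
$\left(-2003 + 7536\right) \left(4431 - 13\right) 17 \cdot 0 = 5533 \cdot 4418 \cdot 0 = 24444794 \cdot 0 = 0$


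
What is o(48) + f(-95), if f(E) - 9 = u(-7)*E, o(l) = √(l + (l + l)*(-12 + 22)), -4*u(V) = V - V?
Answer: 9 + 12*√7 ≈ 40.749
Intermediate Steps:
u(V) = 0 (u(V) = -(V - V)/4 = -¼*0 = 0)
o(l) = √21*√l (o(l) = √(l + (2*l)*10) = √(l + 20*l) = √(21*l) = √21*√l)
f(E) = 9 (f(E) = 9 + 0*E = 9 + 0 = 9)
o(48) + f(-95) = √21*√48 + 9 = √21*(4*√3) + 9 = 12*√7 + 9 = 9 + 12*√7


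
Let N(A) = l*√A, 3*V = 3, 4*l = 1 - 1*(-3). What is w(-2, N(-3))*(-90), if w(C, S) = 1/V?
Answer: -90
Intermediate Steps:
l = 1 (l = (1 - 1*(-3))/4 = (1 + 3)/4 = (¼)*4 = 1)
V = 1 (V = (⅓)*3 = 1)
N(A) = √A (N(A) = 1*√A = √A)
w(C, S) = 1 (w(C, S) = 1/1 = 1)
w(-2, N(-3))*(-90) = 1*(-90) = -90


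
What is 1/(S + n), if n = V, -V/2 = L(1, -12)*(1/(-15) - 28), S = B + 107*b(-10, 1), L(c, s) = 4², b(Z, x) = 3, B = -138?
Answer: 15/16217 ≈ 0.00092496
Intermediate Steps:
L(c, s) = 16
S = 183 (S = -138 + 107*3 = -138 + 321 = 183)
V = 13472/15 (V = -32*(1/(-15) - 28) = -32*(-1/15 - 28) = -32*(-421)/15 = -2*(-6736/15) = 13472/15 ≈ 898.13)
n = 13472/15 ≈ 898.13
1/(S + n) = 1/(183 + 13472/15) = 1/(16217/15) = 15/16217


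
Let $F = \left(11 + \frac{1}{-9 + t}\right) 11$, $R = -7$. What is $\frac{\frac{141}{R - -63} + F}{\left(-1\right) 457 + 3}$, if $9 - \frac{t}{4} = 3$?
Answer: $- \frac{104371}{381360} \approx -0.27368$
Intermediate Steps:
$t = 24$ ($t = 36 - 12 = 24$)
$F = \frac{1826}{15}$ ($F = \left(11 + \frac{1}{-9 + 24}\right) 11 = \left(11 + \frac{1}{15}\right) 11 = \frac{166}{15} \cdot 11 = \frac{1826}{15} \approx 121.73$)
$\frac{\frac{141}{R - -63} + F}{\left(-1\right) 457 + 3} = \frac{\frac{141}{-7 - -63} + \frac{1826}{15}}{\left(-1\right) 457 + 3} = \frac{\frac{141}{-7 + 63} + \frac{1826}{15}}{-457 + 3} = \frac{\frac{141}{56} + \frac{1826}{15}}{-454} = \left(141 \cdot \frac{1}{56} + \frac{1826}{15}\right) \left(- \frac{1}{454}\right) = \left(\frac{141}{56} + \frac{1826}{15}\right) \left(- \frac{1}{454}\right) = \frac{104371}{840} \left(- \frac{1}{454}\right) = - \frac{104371}{381360}$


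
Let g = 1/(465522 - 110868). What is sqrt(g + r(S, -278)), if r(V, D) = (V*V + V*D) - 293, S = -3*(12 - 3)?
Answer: sqrt(110993385491014)/118218 ≈ 89.118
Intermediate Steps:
S = -27 (S = -3*9 = -27)
r(V, D) = -293 + V**2 + D*V (r(V, D) = (V**2 + D*V) - 293 = -293 + V**2 + D*V)
g = 1/354654 ≈ 2.8196e-6
sqrt(g + r(S, -278)) = sqrt(1/354654 + (-293 + (-27)**2 - 278*(-27))) = sqrt(1/354654 + (-293 + 729 + 7506)) = sqrt(1/354654 + 7942) = sqrt(2816662069/354654) = sqrt(110993385491014)/118218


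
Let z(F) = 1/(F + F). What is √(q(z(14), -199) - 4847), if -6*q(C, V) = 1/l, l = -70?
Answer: I*√213752595/210 ≈ 69.62*I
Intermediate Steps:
z(F) = 1/(2*F)
q(C, V) = 1/420 (q(C, V) = -⅙/(-70) = -⅙*(-1/70) = 1/420)
√(q(z(14), -199) - 4847) = √(1/420 - 4847) = √(-2035739/420) = I*√213752595/210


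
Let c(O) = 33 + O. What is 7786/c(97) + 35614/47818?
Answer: 94235192/1554085 ≈ 60.637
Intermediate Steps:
7786/c(97) + 35614/47818 = 7786/(33 + 97) + 35614/47818 = 7786/130 + 35614*(1/47818) = 7786*(1/130) + 17807/23909 = 3893/65 + 17807/23909 = 94235192/1554085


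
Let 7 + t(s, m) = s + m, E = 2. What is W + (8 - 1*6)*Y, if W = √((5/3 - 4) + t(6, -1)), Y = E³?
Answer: 16 + I*√39/3 ≈ 16.0 + 2.0817*I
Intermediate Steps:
t(s, m) = -7 + m + s (t(s, m) = -7 + (s + m) = -7 + (m + s) = -7 + m + s)
Y = 8 (Y = 2³ = 8)
W = I*√39/3 (W = √((5/3 - 4) + (-7 - 1 + 6)) = √((5*(⅓) - 4) - 2) = √((5/3 - 4) - 2) = √(-7/3 - 2) = √(-13/3) = I*√39/3 ≈ 2.0817*I)
W + (8 - 1*6)*Y = I*√39/3 + (8 - 1*6)*8 = I*√39/3 + (8 - 6)*8 = I*√39/3 + 2*8 = I*√39/3 + 16 = 16 + I*√39/3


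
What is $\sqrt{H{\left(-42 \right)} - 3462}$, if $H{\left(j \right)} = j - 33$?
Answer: $3 i \sqrt{393} \approx 59.473 i$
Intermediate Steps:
$H{\left(j \right)} = -33 + j$ ($H{\left(j \right)} = j - 33 = -33 + j$)
$\sqrt{H{\left(-42 \right)} - 3462} = \sqrt{\left(-33 - 42\right) - 3462} = \sqrt{-75 - 3462} = \sqrt{-3537} = 3 i \sqrt{393}$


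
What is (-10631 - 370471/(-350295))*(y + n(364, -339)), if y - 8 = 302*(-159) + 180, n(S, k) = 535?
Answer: 11740560220122/23353 ≈ 5.0274e+8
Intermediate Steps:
y = -47830 (y = 8 + (302*(-159) + 180) = 8 + (-48018 + 180) = 8 - 47838 = -47830)
(-10631 - 370471/(-350295))*(y + n(364, -339)) = (-10631 - 370471/(-350295))*(-47830 + 535) = (-10631 - 370471*(-1/350295))*(-47295) = (-10631 + 370471/350295)*(-47295) = -3723615674/350295*(-47295) = 11740560220122/23353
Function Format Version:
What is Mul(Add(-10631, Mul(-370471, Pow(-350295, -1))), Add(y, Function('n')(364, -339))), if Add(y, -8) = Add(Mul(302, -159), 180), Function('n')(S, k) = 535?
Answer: Rational(11740560220122, 23353) ≈ 5.0274e+8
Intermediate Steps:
y = -47830 (y = Add(8, Add(Mul(302, -159), 180)) = Add(8, Add(-48018, 180)) = Add(8, -47838) = -47830)
Mul(Add(-10631, Mul(-370471, Pow(-350295, -1))), Add(y, Function('n')(364, -339))) = Mul(Add(-10631, Mul(-370471, Pow(-350295, -1))), Add(-47830, 535)) = Mul(Add(-10631, Mul(-370471, Rational(-1, 350295))), -47295) = Mul(Add(-10631, Rational(370471, 350295)), -47295) = Mul(Rational(-3723615674, 350295), -47295) = Rational(11740560220122, 23353)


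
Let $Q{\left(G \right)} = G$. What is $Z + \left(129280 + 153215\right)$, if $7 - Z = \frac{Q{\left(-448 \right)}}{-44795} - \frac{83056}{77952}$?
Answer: $\frac{2125993694161}{7525560} \approx 2.825 \cdot 10^{5}$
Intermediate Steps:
$Z = \frac{60621961}{7525560}$ ($Z = 7 - \left(- \frac{448}{-44795} - \frac{83056}{77952}\right) = 7 - \left(\left(-448\right) \left(- \frac{1}{44795}\right) - \frac{179}{168}\right) = 7 - \left(\frac{448}{44795} - \frac{179}{168}\right) = 7 - - \frac{7943041}{7525560} = 7 + \frac{7943041}{7525560} = \frac{60621961}{7525560} \approx 8.0555$)
$Z + \left(129280 + 153215\right) = \frac{60621961}{7525560} + \left(129280 + 153215\right) = \frac{60621961}{7525560} + 282495 = \frac{2125993694161}{7525560}$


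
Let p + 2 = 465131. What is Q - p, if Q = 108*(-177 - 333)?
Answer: -520209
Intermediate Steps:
p = 465129 (p = -2 + 465131 = 465129)
Q = -55080 (Q = 108*(-510) = -55080)
Q - p = -55080 - 1*465129 = -55080 - 465129 = -520209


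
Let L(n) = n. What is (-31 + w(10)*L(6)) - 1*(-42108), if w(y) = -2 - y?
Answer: 42005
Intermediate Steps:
(-31 + w(10)*L(6)) - 1*(-42108) = (-31 + (-2 - 1*10)*6) - 1*(-42108) = (-31 + (-2 - 10)*6) + 42108 = (-31 - 12*6) + 42108 = (-31 - 72) + 42108 = -103 + 42108 = 42005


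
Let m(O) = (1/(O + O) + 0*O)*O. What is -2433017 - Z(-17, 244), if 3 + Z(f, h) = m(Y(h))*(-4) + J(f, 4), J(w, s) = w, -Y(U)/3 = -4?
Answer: -2432995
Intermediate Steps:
Y(U) = 12 (Y(U) = -3*(-4) = 12)
m(O) = 1/2 (m(O) = (1/(2*O) + 0)*O = (1/(2*O))*O = 1/2)
Z(f, h) = -5 + f (Z(f, h) = -3 + ((1/2)*(-4) + f) = -3 + (-2 + f) = -5 + f)
-2433017 - Z(-17, 244) = -2433017 - (-5 - 17) = -2433017 - 1*(-22) = -2433017 + 22 = -2432995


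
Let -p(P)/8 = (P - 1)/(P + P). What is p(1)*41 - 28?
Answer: -28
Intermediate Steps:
p(P) = -4*(-1 + P)/P (p(P) = -8*(P - 1)/(P + P) = -8*(-1 + P)/(2*P) = -8*(-1 + P)*1/(2*P) = -4*(-1 + P)/P)
p(1)*41 - 28 = (-4 + 4/1)*41 - 28 = (-4 + 4*1)*41 - 28 = (-4 + 4)*41 - 28 = 0*41 - 28 = 0 - 28 = -28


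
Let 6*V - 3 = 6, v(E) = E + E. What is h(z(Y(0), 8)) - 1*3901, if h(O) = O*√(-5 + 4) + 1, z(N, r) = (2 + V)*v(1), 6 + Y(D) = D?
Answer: -3900 + 7*I ≈ -3900.0 + 7.0*I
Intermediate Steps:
v(E) = 2*E
V = 3/2 (V = ½ + (⅙)*6 = ½ + 1 = 3/2 ≈ 1.5000)
Y(D) = -6 + D
z(N, r) = 7 (z(N, r) = (2 + 3/2)*(2*1) = (7/2)*2 = 7)
h(O) = 1 + I*O (h(O) = O*√(-1) + 1 = O*I + 1 = I*O + 1 = 1 + I*O)
h(z(Y(0), 8)) - 1*3901 = (1 + I*7) - 1*3901 = (1 + 7*I) - 3901 = -3900 + 7*I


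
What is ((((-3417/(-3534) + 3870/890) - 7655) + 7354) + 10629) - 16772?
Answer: -675044591/104842 ≈ -6438.7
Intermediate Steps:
((((-3417/(-3534) + 3870/890) - 7655) + 7354) + 10629) - 16772 = ((((-3417*(-1/3534) + 3870*(1/890)) - 7655) + 7354) + 10629) - 16772 = ((((1139/1178 + 387/89) - 7655) + 7354) + 10629) - 16772 = (((557257/104842 - 7655) + 7354) + 10629) - 16772 = ((-802008253/104842 + 7354) + 10629) - 16772 = (-31000185/104842 + 10629) - 16772 = 1083365433/104842 - 16772 = -675044591/104842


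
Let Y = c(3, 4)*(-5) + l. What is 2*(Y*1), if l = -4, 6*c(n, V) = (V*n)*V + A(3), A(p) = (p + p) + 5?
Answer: -319/3 ≈ -106.33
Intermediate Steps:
A(p) = 5 + 2*p (A(p) = 2*p + 5 = 5 + 2*p)
c(n, V) = 11/6 + n*V**2/6 (c(n, V) = ((V*n)*V + (5 + 2*3))/6 = (n*V**2 + (5 + 6))/6 = (n*V**2 + 11)/6 = (11 + n*V**2)/6 = 11/6 + n*V**2/6)
Y = -319/6 (Y = (11/6 + (1/6)*3*4**2)*(-5) - 4 = (11/6 + (1/6)*3*16)*(-5) - 4 = (11/6 + 8)*(-5) - 4 = (59/6)*(-5) - 4 = -295/6 - 4 = -319/6 ≈ -53.167)
2*(Y*1) = 2*(-319/6*1) = 2*(-319/6) = -319/3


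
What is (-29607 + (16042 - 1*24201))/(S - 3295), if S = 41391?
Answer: -18883/19048 ≈ -0.99134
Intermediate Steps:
(-29607 + (16042 - 1*24201))/(S - 3295) = (-29607 + (16042 - 1*24201))/(41391 - 3295) = (-29607 + (16042 - 24201))/38096 = (-29607 - 8159)*(1/38096) = -37766*1/38096 = -18883/19048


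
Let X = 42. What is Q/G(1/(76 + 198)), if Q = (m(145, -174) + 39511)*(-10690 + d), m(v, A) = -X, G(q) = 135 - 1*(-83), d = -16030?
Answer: -527305840/109 ≈ -4.8377e+6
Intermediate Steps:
G(q) = 218 (G(q) = 135 + 83 = 218)
m(v, A) = -42 (m(v, A) = -1*42 = -42)
Q = -1054611680 (Q = (-42 + 39511)*(-10690 - 16030) = 39469*(-26720) = -1054611680)
Q/G(1/(76 + 198)) = -1054611680/218 = -1054611680*1/218 = -527305840/109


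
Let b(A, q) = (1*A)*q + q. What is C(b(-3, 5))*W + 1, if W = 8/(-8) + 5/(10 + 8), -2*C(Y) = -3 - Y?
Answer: 127/36 ≈ 3.5278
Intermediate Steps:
b(A, q) = q + A*q (b(A, q) = A*q + q = q + A*q)
C(Y) = 3/2 + Y/2 (C(Y) = -(-3 - Y)/2 = 3/2 + Y/2)
W = -13/18 (W = 8*(-⅛) + 5/18 = -1 + 5*(1/18) = -1 + 5/18 = -13/18 ≈ -0.72222)
C(b(-3, 5))*W + 1 = (3/2 + (5*(1 - 3))/2)*(-13/18) + 1 = (3/2 + (5*(-2))/2)*(-13/18) + 1 = (3/2 + (½)*(-10))*(-13/18) + 1 = (3/2 - 5)*(-13/18) + 1 = -7/2*(-13/18) + 1 = 91/36 + 1 = 127/36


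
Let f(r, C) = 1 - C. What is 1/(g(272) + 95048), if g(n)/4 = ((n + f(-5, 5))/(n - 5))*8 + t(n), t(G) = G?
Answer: 267/25676888 ≈ 1.0398e-5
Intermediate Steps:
g(n) = 4*n + 32*(-4 + n)/(-5 + n) (g(n) = 4*(((n + (1 - 1*5))/(n - 5))*8 + n) = 4*(((n + (1 - 5))/(-5 + n))*8 + n) = 4*(((n - 4)/(-5 + n))*8 + n) = 4*(((-4 + n)/(-5 + n))*8 + n) = 4*(8*(-4 + n)/(-5 + n) + n) = 4*(n + 8*(-4 + n)/(-5 + n)) = 4*n + 32*(-4 + n)/(-5 + n))
1/(g(272) + 95048) = 1/(4*(-32 + 272² + 3*272)/(-5 + 272) + 95048) = 1/(4*(-32 + 73984 + 816)/267 + 95048) = 1/(4*(1/267)*74768 + 95048) = 1/(299072/267 + 95048) = 1/(25676888/267) = 267/25676888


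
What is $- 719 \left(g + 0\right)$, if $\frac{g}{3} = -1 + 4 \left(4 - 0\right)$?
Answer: $-32355$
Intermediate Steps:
$g = 45$ ($g = 3 \left(-1 + 4 \left(4 - 0\right)\right) = 3 \left(-1 + 4 \left(4 + 0\right)\right) = 3 \left(-1 + 4 \cdot 4\right) = 3 \left(-1 + 16\right) = 3 \cdot 15 = 45$)
$- 719 \left(g + 0\right) = - 719 \left(45 + 0\right) = \left(-719\right) 45 = -32355$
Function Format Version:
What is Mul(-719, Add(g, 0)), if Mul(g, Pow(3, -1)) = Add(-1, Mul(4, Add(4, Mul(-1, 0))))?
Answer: -32355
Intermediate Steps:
g = 45 (g = Mul(3, Add(-1, Mul(4, Add(4, Mul(-1, 0))))) = Mul(3, Add(-1, Mul(4, Add(4, 0)))) = Mul(3, Add(-1, Mul(4, 4))) = Mul(3, Add(-1, 16)) = Mul(3, 15) = 45)
Mul(-719, Add(g, 0)) = Mul(-719, Add(45, 0)) = Mul(-719, 45) = -32355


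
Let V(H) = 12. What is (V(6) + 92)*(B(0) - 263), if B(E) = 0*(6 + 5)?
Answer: -27352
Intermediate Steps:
B(E) = 0 (B(E) = 0*11 = 0)
(V(6) + 92)*(B(0) - 263) = (12 + 92)*(0 - 263) = 104*(-263) = -27352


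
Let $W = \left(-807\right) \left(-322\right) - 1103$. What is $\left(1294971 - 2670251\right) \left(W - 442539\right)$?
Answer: $252759960640$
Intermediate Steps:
$W = 258751$ ($W = 259854 - 1103 = 258751$)
$\left(1294971 - 2670251\right) \left(W - 442539\right) = \left(1294971 - 2670251\right) \left(258751 - 442539\right) = \left(-1375280\right) \left(-183788\right) = 252759960640$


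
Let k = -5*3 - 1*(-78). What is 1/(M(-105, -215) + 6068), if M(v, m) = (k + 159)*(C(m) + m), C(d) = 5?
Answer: -1/40552 ≈ -2.4660e-5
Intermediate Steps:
k = 63 (k = -15 + 78 = 63)
M(v, m) = 1110 + 222*m (M(v, m) = (63 + 159)*(5 + m) = 222*(5 + m) = 1110 + 222*m)
1/(M(-105, -215) + 6068) = 1/((1110 + 222*(-215)) + 6068) = 1/((1110 - 47730) + 6068) = 1/(-46620 + 6068) = 1/(-40552) = -1/40552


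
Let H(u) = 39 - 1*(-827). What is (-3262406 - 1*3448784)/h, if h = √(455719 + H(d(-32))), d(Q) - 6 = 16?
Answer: -1342238*√456585/91317 ≈ -9932.0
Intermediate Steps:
d(Q) = 22 (d(Q) = 6 + 16 = 22)
H(u) = 866 (H(u) = 39 + 827 = 866)
h = √456585 (h = √(455719 + 866) = √456585 ≈ 675.71)
(-3262406 - 1*3448784)/h = (-3262406 - 1*3448784)/(√456585) = (-3262406 - 3448784)*(√456585/456585) = -1342238*√456585/91317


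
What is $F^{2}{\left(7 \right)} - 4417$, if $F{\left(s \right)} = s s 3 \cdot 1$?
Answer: $17192$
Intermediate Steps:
$F{\left(s \right)} = 3 s^{2}$ ($F{\left(s \right)} = s^{2} \cdot 3 = 3 s^{2}$)
$F^{2}{\left(7 \right)} - 4417 = \left(3 \cdot 7^{2}\right)^{2} - 4417 = \left(3 \cdot 49\right)^{2} - 4417 = 147^{2} - 4417 = 21609 - 4417 = 17192$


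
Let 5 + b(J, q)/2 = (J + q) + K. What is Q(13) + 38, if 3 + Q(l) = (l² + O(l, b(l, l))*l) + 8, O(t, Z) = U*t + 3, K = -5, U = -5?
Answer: -594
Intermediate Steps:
b(J, q) = -20 + 2*J + 2*q (b(J, q) = -10 + 2*((J + q) - 5) = -10 + 2*(-5 + J + q) = -10 + (-10 + 2*J + 2*q) = -20 + 2*J + 2*q)
O(t, Z) = 3 - 5*t (O(t, Z) = -5*t + 3 = 3 - 5*t)
Q(l) = 5 + l² + l*(3 - 5*l) (Q(l) = -3 + ((l² + (3 - 5*l)*l) + 8) = -3 + ((l² + l*(3 - 5*l)) + 8) = -3 + (8 + l² + l*(3 - 5*l)) = 5 + l² + l*(3 - 5*l))
Q(13) + 38 = (5 - 4*13² + 3*13) + 38 = (5 - 4*169 + 39) + 38 = (5 - 676 + 39) + 38 = -632 + 38 = -594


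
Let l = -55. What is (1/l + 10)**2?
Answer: 301401/3025 ≈ 99.637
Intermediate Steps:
(1/l + 10)**2 = (1/(-55) + 10)**2 = (-1/55 + 10)**2 = (549/55)**2 = 301401/3025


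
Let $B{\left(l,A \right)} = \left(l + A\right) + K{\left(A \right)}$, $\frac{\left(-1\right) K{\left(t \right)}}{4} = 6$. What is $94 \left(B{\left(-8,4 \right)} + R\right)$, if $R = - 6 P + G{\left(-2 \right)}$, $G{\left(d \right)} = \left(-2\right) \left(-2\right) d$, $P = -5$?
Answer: $-564$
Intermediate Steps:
$K{\left(t \right)} = -24$ ($K{\left(t \right)} = \left(-4\right) 6 = -24$)
$G{\left(d \right)} = 4 d$
$B{\left(l,A \right)} = -24 + A + l$ ($B{\left(l,A \right)} = \left(l + A\right) - 24 = \left(A + l\right) - 24 = -24 + A + l$)
$R = 22$ ($R = \left(-6\right) \left(-5\right) + 4 \left(-2\right) = 30 - 8 = 22$)
$94 \left(B{\left(-8,4 \right)} + R\right) = 94 \left(\left(-24 + 4 - 8\right) + 22\right) = 94 \left(-28 + 22\right) = 94 \left(-6\right) = -564$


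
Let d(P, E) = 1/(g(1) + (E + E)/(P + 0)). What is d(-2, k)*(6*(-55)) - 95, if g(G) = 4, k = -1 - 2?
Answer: -995/7 ≈ -142.14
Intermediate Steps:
k = -3
d(P, E) = 1/(4 + 2*E/P) (d(P, E) = 1/(4 + (E + E)/(P + 0)) = 1/(4 + (2*E)/P) = 1/(4 + 2*E/P))
d(-2, k)*(6*(-55)) - 95 = ((½)*(-2)/(-3 + 2*(-2)))*(6*(-55)) - 95 = ((½)*(-2)/(-3 - 4))*(-330) - 95 = ((½)*(-2)/(-7))*(-330) - 95 = ((½)*(-2)*(-⅐))*(-330) - 95 = (⅐)*(-330) - 95 = -330/7 - 95 = -995/7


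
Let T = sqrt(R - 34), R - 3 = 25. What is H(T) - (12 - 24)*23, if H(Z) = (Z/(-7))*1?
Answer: 276 - I*sqrt(6)/7 ≈ 276.0 - 0.34993*I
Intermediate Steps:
R = 28 (R = 3 + 25 = 28)
T = I*sqrt(6) (T = sqrt(28 - 34) = sqrt(-6) = I*sqrt(6) ≈ 2.4495*I)
H(Z) = -Z/7 (H(Z) = (Z*(-1/7))*1 = -Z/7*1 = -Z/7)
H(T) - (12 - 24)*23 = -I*sqrt(6)/7 - (12 - 24)*23 = -I*sqrt(6)/7 - (-12)*23 = -I*sqrt(6)/7 - 1*(-276) = -I*sqrt(6)/7 + 276 = 276 - I*sqrt(6)/7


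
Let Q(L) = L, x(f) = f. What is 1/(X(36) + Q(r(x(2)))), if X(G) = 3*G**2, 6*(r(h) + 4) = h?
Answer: 3/11653 ≈ 0.00025744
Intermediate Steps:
r(h) = -4 + h/6
1/(X(36) + Q(r(x(2)))) = 1/(3*36**2 + (-4 + (1/6)*2)) = 1/(3*1296 + (-4 + 1/3)) = 1/(3888 - 11/3) = 1/(11653/3) = 3/11653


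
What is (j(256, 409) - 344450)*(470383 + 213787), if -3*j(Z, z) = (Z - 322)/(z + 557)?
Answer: -113824910663630/483 ≈ -2.3566e+11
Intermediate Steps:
j(Z, z) = -(-322 + Z)/(3*(557 + z)) (j(Z, z) = -(Z - 322)/(3*(z + 557)) = -(-322 + Z)/(3*(557 + z)))
(j(256, 409) - 344450)*(470383 + 213787) = ((322 - 1*256)/(3*(557 + 409)) - 344450)*(470383 + 213787) = ((1/3)*(322 - 256)/966 - 344450)*684170 = ((1/3)*(1/966)*66 - 344450)*684170 = (11/483 - 344450)*684170 = -166369339/483*684170 = -113824910663630/483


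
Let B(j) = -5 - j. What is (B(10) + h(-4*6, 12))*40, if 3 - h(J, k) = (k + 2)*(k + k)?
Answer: -13920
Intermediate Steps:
h(J, k) = 3 - 2*k*(2 + k) (h(J, k) = 3 - (k + 2)*(k + k) = 3 - (2 + k)*2*k = 3 - 2*k*(2 + k))
(B(10) + h(-4*6, 12))*40 = ((-5 - 1*10) + (3 - 4*12 - 2*12**2))*40 = ((-5 - 10) + (3 - 48 - 2*144))*40 = (-15 + (3 - 48 - 288))*40 = (-15 - 333)*40 = -348*40 = -13920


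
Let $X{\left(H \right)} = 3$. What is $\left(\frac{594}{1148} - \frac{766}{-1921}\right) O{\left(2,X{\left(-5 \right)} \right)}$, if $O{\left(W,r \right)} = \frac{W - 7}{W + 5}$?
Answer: $- \frac{5051105}{7718578} \approx -0.65441$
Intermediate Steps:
$O{\left(W,r \right)} = \frac{-7 + W}{5 + W}$
$\left(\frac{594}{1148} - \frac{766}{-1921}\right) O{\left(2,X{\left(-5 \right)} \right)} = \left(\frac{594}{1148} - \frac{766}{-1921}\right) \frac{-7 + 2}{5 + 2} = \left(594 \cdot \frac{1}{1148} - - \frac{766}{1921}\right) \frac{1}{7} \left(-5\right) = \left(\frac{297}{574} + \frac{766}{1921}\right) \frac{1}{7} \left(-5\right) = \frac{1010221}{1102654} \left(- \frac{5}{7}\right) = - \frac{5051105}{7718578}$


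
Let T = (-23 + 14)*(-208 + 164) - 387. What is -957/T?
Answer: -319/3 ≈ -106.33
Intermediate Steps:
T = 9 (T = -9*(-44) - 387 = 396 - 387 = 9)
-957/T = -957/9 = -957*⅑ = -319/3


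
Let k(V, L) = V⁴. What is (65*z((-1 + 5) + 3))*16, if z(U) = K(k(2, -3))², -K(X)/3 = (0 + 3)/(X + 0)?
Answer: 5265/16 ≈ 329.06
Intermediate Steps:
K(X) = -9/X (K(X) = -3*(0 + 3)/(X + 0) = -9/X)
z(U) = 81/256 (z(U) = (-9/(2⁴))² = (-9/16)² = 81/256)
(65*z((-1 + 5) + 3))*16 = (65*(81/256))*16 = (5265/256)*16 = 5265/16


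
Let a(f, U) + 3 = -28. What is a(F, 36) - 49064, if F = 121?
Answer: -49095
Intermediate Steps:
a(f, U) = -31 (a(f, U) = -3 - 28 = -31)
a(F, 36) - 49064 = -31 - 49064 = -49095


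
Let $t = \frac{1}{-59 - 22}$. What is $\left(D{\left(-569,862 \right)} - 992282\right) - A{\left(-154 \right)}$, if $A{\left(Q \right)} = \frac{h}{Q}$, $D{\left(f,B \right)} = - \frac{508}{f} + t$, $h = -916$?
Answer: $- \frac{3521480936725}{3548853} \approx -9.9229 \cdot 10^{5}$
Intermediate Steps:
$t = - \frac{1}{81}$ ($t = \frac{1}{-81} = - \frac{1}{81} \approx -0.012346$)
$D{\left(f,B \right)} = - \frac{1}{81} - \frac{508}{f}$ ($D{\left(f,B \right)} = - \frac{508}{f} - \frac{1}{81} = - \frac{1}{81} - \frac{508}{f}$)
$A{\left(Q \right)} = - \frac{916}{Q}$
$\left(D{\left(-569,862 \right)} - 992282\right) - A{\left(-154 \right)} = \left(\frac{-41148 - -569}{81 \left(-569\right)} - 992282\right) - - \frac{916}{-154} = \left(\frac{1}{81} \left(- \frac{1}{569}\right) \left(-41148 + 569\right) - 992282\right) - \left(-916\right) \left(- \frac{1}{154}\right) = \left(\frac{1}{81} \left(- \frac{1}{569}\right) \left(-40579\right) - 992282\right) - \frac{458}{77} = \left(\frac{40579}{46089} - 992282\right) - \frac{458}{77} = - \frac{45733244519}{46089} - \frac{458}{77} = - \frac{3521480936725}{3548853}$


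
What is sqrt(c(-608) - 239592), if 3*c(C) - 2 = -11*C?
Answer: I*sqrt(237362) ≈ 487.2*I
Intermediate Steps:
c(C) = 2/3 - 11*C/3 (c(C) = 2/3 + (-11*C)/3 = 2/3 - 11*C/3)
sqrt(c(-608) - 239592) = sqrt((2/3 - 11/3*(-608)) - 239592) = sqrt((2/3 + 6688/3) - 239592) = sqrt(2230 - 239592) = sqrt(-237362) = I*sqrt(237362)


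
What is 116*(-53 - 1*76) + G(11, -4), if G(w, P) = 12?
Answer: -14952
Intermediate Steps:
116*(-53 - 1*76) + G(11, -4) = 116*(-53 - 1*76) + 12 = 116*(-53 - 76) + 12 = 116*(-129) + 12 = -14964 + 12 = -14952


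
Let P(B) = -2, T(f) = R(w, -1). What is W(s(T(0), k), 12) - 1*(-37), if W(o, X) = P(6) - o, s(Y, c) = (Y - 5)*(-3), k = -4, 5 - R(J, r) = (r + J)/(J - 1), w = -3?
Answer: 32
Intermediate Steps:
R(J, r) = 5 - (J + r)/(-1 + J) (R(J, r) = 5 - (r + J)/(J - 1) = 5 - (J + r)/(-1 + J))
T(f) = 4 (T(f) = (-5 - 1*(-1) + 4*(-3))/(-1 - 3) = (-5 + 1 - 12)/(-4) = -¼*(-16) = 4)
s(Y, c) = 15 - 3*Y (s(Y, c) = (-5 + Y)*(-3) = 15 - 3*Y)
W(o, X) = -2 - o
W(s(T(0), k), 12) - 1*(-37) = (-2 - (15 - 3*4)) - 1*(-37) = (-2 - (15 - 12)) + 37 = (-2 - 1*3) + 37 = (-2 - 3) + 37 = -5 + 37 = 32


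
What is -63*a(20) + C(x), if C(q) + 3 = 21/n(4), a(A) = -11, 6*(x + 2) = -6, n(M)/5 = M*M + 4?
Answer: 69021/100 ≈ 690.21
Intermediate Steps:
n(M) = 20 + 5*M**2 (n(M) = 5*(M*M + 4) = 5*(M**2 + 4) = 5*(4 + M**2) = 20 + 5*M**2)
x = -3 (x = -2 + (1/6)*(-6) = -2 - 1 = -3)
C(q) = -279/100 (C(q) = -3 + 21/(20 + 5*4**2) = -3 + 21/(20 + 5*16) = -3 + 21/(20 + 80) = -3 + 21/100 = -279/100)
-63*a(20) + C(x) = -63*(-11) - 279/100 = 693 - 279/100 = 69021/100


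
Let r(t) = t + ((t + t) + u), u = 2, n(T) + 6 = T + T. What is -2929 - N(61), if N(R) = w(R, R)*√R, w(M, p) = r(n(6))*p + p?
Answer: -2929 - 1281*√61 ≈ -12934.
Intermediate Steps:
n(T) = -6 + 2*T (n(T) = -6 + (T + T) = -6 + 2*T)
r(t) = 2 + 3*t (r(t) = t + ((t + t) + 2) = t + (2*t + 2) = t + (2 + 2*t) = 2 + 3*t)
w(M, p) = 21*p (w(M, p) = (2 + 3*(-6 + 2*6))*p + p = (2 + 3*(-6 + 12))*p + p = (2 + 3*6)*p + p = (2 + 18)*p + p = 20*p + p = 21*p)
N(R) = 21*R^(3/2) (N(R) = (21*R)*√R = 21*R^(3/2))
-2929 - N(61) = -2929 - 21*61^(3/2) = -2929 - 21*61*√61 = -2929 - 1281*√61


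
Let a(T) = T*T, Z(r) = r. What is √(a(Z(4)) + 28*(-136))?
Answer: 4*I*√237 ≈ 61.579*I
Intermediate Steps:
a(T) = T²
√(a(Z(4)) + 28*(-136)) = √(4² + 28*(-136)) = √(16 - 3808) = √(-3792) = 4*I*√237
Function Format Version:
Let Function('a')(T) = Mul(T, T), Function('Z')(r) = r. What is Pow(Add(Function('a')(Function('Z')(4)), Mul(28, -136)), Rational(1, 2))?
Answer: Mul(4, I, Pow(237, Rational(1, 2))) ≈ Mul(61.579, I)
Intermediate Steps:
Function('a')(T) = Pow(T, 2)
Pow(Add(Function('a')(Function('Z')(4)), Mul(28, -136)), Rational(1, 2)) = Pow(Add(Pow(4, 2), Mul(28, -136)), Rational(1, 2)) = Pow(Add(16, -3808), Rational(1, 2)) = Pow(-3792, Rational(1, 2)) = Mul(4, I, Pow(237, Rational(1, 2)))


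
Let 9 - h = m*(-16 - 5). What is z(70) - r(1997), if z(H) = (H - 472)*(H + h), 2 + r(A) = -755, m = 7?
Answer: -90095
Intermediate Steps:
r(A) = -757 (r(A) = -2 - 755 = -757)
h = 156 (h = 9 - 7*(-16 - 5) = 9 - 7*(-21) = 9 - 1*(-147) = 9 + 147 = 156)
z(H) = (-472 + H)*(156 + H) (z(H) = (H - 472)*(H + 156) = (-472 + H)*(156 + H))
z(70) - r(1997) = (-73632 + 70**2 - 316*70) - 1*(-757) = (-73632 + 4900 - 22120) + 757 = -90852 + 757 = -90095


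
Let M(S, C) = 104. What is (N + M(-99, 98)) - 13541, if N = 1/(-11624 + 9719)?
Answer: -25597486/1905 ≈ -13437.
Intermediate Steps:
N = -1/1905 (N = 1/(-1905) = -1/1905 ≈ -0.00052493)
(N + M(-99, 98)) - 13541 = (-1/1905 + 104) - 13541 = 198119/1905 - 13541 = -25597486/1905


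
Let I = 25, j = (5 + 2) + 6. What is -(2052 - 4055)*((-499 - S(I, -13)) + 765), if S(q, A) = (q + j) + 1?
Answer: 454681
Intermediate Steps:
j = 13 (j = 7 + 6 = 13)
S(q, A) = 14 + q (S(q, A) = (q + 13) + 1 = (13 + q) + 1 = 14 + q)
-(2052 - 4055)*((-499 - S(I, -13)) + 765) = -(2052 - 4055)*((-499 - (14 + 25)) + 765) = -(-2003)*((-499 - 1*39) + 765) = -(-2003)*((-499 - 39) + 765) = -(-2003)*(-538 + 765) = -(-2003)*227 = -1*(-454681) = 454681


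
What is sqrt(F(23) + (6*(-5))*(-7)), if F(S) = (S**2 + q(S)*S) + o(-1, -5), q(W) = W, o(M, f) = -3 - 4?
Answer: sqrt(1261) ≈ 35.511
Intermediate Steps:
o(M, f) = -7
F(S) = -7 + 2*S**2 (F(S) = (S**2 + S*S) - 7 = (S**2 + S**2) - 7 = 2*S**2 - 7 = -7 + 2*S**2)
sqrt(F(23) + (6*(-5))*(-7)) = sqrt((-7 + 2*23**2) + (6*(-5))*(-7)) = sqrt((-7 + 2*529) - 30*(-7)) = sqrt((-7 + 1058) + 210) = sqrt(1051 + 210) = sqrt(1261)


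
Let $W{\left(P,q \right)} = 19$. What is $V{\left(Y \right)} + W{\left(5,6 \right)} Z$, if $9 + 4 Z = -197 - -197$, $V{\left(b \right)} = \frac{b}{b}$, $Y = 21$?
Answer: $- \frac{167}{4} \approx -41.75$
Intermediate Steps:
$V{\left(b \right)} = 1$
$Z = - \frac{9}{4}$ ($Z = - \frac{9}{4} + \frac{-197 - -197}{4} = - \frac{9}{4} + \frac{-197 + 197}{4} = - \frac{9}{4} + \frac{1}{4} \cdot 0 = - \frac{9}{4} + 0 = - \frac{9}{4} \approx -2.25$)
$V{\left(Y \right)} + W{\left(5,6 \right)} Z = 1 + 19 \left(- \frac{9}{4}\right) = 1 - \frac{171}{4} = - \frac{167}{4}$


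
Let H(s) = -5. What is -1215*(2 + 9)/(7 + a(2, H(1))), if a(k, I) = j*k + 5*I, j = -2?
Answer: 1215/2 ≈ 607.50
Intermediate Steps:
a(k, I) = -2*k + 5*I
-1215*(2 + 9)/(7 + a(2, H(1))) = -1215*(2 + 9)/(7 + (-2*2 + 5*(-5))) = -13365/(7 + (-4 - 25)) = -13365/(7 - 29) = -13365/(-22) = -13365*(-1)/22 = -1215*(-1/2) = 1215/2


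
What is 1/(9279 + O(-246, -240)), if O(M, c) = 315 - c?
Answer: 1/9834 ≈ 0.00010169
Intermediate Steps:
1/(9279 + O(-246, -240)) = 1/(9279 + (315 - 1*(-240))) = 1/(9279 + (315 + 240)) = 1/(9279 + 555) = 1/9834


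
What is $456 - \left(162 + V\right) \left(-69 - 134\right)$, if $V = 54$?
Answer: $44304$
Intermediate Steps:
$456 - \left(162 + V\right) \left(-69 - 134\right) = 456 - \left(162 + 54\right) \left(-69 - 134\right) = 456 - 216 \left(-203\right) = 456 - -43848 = 456 + 43848 = 44304$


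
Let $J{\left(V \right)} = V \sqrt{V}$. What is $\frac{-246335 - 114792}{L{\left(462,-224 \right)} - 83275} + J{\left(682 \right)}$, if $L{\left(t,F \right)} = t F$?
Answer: $\frac{361127}{186763} + 682 \sqrt{682} \approx 17812.0$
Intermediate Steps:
$J{\left(V \right)} = V^{\frac{3}{2}}$
$L{\left(t,F \right)} = F t$
$\frac{-246335 - 114792}{L{\left(462,-224 \right)} - 83275} + J{\left(682 \right)} = \frac{-246335 - 114792}{\left(-224\right) 462 - 83275} + 682^{\frac{3}{2}} = - \frac{361127}{-103488 - 83275} + 682 \sqrt{682} = - \frac{361127}{-186763} + 682 \sqrt{682} = \left(-361127\right) \left(- \frac{1}{186763}\right) + 682 \sqrt{682} = \frac{361127}{186763} + 682 \sqrt{682}$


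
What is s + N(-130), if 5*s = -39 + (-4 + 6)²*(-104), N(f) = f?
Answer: -221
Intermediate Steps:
s = -91 (s = (-39 + (-4 + 6)²*(-104))/5 = (-39 + 2²*(-104))/5 = (-39 + 4*(-104))/5 = (-39 - 416)/5 = (⅕)*(-455) = -91)
s + N(-130) = -91 - 130 = -221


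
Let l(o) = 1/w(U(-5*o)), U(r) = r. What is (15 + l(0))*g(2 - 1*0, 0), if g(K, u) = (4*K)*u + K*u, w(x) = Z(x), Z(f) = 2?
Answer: 0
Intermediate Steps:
w(x) = 2
g(K, u) = 5*K*u (g(K, u) = 4*K*u + K*u = 5*K*u)
l(o) = ½ (l(o) = 1/2 = ½)
(15 + l(0))*g(2 - 1*0, 0) = (15 + ½)*(5*(2 - 1*0)*0) = 31*(5*(2 + 0)*0)/2 = 31*(5*2*0)/2 = (31/2)*0 = 0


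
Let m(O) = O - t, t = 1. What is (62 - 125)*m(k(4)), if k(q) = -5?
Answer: 378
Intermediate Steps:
m(O) = -1 + O (m(O) = O - 1*1 = O - 1 = -1 + O)
(62 - 125)*m(k(4)) = (62 - 125)*(-1 - 5) = -63*(-6) = 378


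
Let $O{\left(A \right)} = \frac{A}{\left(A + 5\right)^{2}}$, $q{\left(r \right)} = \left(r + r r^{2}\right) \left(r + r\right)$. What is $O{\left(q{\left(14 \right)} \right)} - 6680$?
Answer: $- \frac{39841647108656}{5964318441} \approx -6680.0$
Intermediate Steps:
$q{\left(r \right)} = 2 r \left(r + r^{3}\right)$ ($q{\left(r \right)} = \left(r + r^{3}\right) 2 r = 2 r \left(r + r^{3}\right)$)
$O{\left(A \right)} = \frac{A}{\left(5 + A\right)^{2}}$
$O{\left(q{\left(14 \right)} \right)} - 6680 = \frac{2 \cdot 14^{2} \left(1 + 14^{2}\right)}{\left(5 + 2 \cdot 14^{2} \left(1 + 14^{2}\right)\right)^{2}} - 6680 = \frac{2 \cdot 196 \left(1 + 196\right)}{\left(5 + 2 \cdot 196 \left(1 + 196\right)\right)^{2}} - 6680 = \frac{2 \cdot 196 \cdot 197}{\left(5 + 2 \cdot 196 \cdot 197\right)^{2}} - 6680 = \frac{77224}{\left(5 + 77224\right)^{2}} - 6680 = \frac{77224}{5964318441} - 6680 = - \frac{39841647108656}{5964318441}$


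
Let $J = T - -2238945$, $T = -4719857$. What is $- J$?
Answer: $2480912$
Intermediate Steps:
$J = -2480912$ ($J = -4719857 - -2238945 = -4719857 + 2238945 = -2480912$)
$- J = \left(-1\right) \left(-2480912\right) = 2480912$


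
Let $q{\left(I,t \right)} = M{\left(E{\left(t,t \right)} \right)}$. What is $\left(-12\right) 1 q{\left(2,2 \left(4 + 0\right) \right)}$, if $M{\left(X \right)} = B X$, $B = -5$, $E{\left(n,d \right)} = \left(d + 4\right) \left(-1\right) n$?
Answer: $-5760$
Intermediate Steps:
$E{\left(n,d \right)} = n \left(-4 - d\right)$ ($E{\left(n,d \right)} = \left(4 + d\right) \left(-1\right) n = \left(-4 - d\right) n = n \left(-4 - d\right)$)
$M{\left(X \right)} = - 5 X$
$q{\left(I,t \right)} = 5 t \left(4 + t\right)$ ($q{\left(I,t \right)} = - 5 \left(- t \left(4 + t\right)\right) = 5 t \left(4 + t\right)$)
$\left(-12\right) 1 q{\left(2,2 \left(4 + 0\right) \right)} = \left(-12\right) 1 \cdot 5 \cdot 2 \left(4 + 0\right) \left(4 + 2 \left(4 + 0\right)\right) = - 12 \cdot 5 \cdot 2 \cdot 4 \left(4 + 2 \cdot 4\right) = - 12 \cdot 5 \cdot 8 \left(4 + 8\right) = - 12 \cdot 5 \cdot 8 \cdot 12 = \left(-12\right) 480 = -5760$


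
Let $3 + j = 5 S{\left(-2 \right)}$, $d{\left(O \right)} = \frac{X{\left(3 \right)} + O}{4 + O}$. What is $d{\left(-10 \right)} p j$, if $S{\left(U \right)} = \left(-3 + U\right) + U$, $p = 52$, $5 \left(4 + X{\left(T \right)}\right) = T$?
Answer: $- \frac{66196}{15} \approx -4413.1$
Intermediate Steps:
$X{\left(T \right)} = -4 + \frac{T}{5}$
$S{\left(U \right)} = -3 + 2 U$
$d{\left(O \right)} = \frac{- \frac{17}{5} + O}{4 + O}$ ($d{\left(O \right)} = \frac{\left(-4 + \frac{1}{5} \cdot 3\right) + O}{4 + O} = \frac{\left(-4 + \frac{3}{5}\right) + O}{4 + O} = \frac{- \frac{17}{5} + O}{4 + O}$)
$j = -38$ ($j = -3 + 5 \left(-3 + 2 \left(-2\right)\right) = -3 + 5 \left(-3 - 4\right) = -3 + 5 \left(-7\right) = -3 - 35 = -38$)
$d{\left(-10 \right)} p j = \frac{- \frac{17}{5} - 10}{4 - 10} \cdot 52 \left(-38\right) = \frac{1}{-6} \left(- \frac{67}{5}\right) 52 \left(-38\right) = \left(- \frac{1}{6}\right) \left(- \frac{67}{5}\right) 52 \left(-38\right) = \frac{67}{30} \cdot 52 \left(-38\right) = \frac{1742}{15} \left(-38\right) = - \frac{66196}{15}$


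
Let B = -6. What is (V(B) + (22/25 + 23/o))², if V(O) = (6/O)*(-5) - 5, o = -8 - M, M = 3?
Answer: 110889/75625 ≈ 1.4663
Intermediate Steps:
o = -11 (o = -8 - 1*3 = -8 - 3 = -11)
V(O) = -5 - 30/O (V(O) = -30/O - 5 = -5 - 30/O)
(V(B) + (22/25 + 23/o))² = ((-5 - 30/(-6)) + (22/25 + 23/(-11)))² = ((-5 - 30*(-⅙)) + (22*(1/25) + 23*(-1/11)))² = ((-5 + 5) + (22/25 - 23/11))² = (0 - 333/275)² = (-333/275)² = 110889/75625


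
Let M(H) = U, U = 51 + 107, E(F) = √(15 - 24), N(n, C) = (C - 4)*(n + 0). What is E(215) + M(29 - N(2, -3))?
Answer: 158 + 3*I ≈ 158.0 + 3.0*I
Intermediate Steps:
N(n, C) = n*(-4 + C) (N(n, C) = (-4 + C)*n = n*(-4 + C))
E(F) = 3*I (E(F) = √(-9) = 3*I)
U = 158
M(H) = 158
E(215) + M(29 - N(2, -3)) = 3*I + 158 = 158 + 3*I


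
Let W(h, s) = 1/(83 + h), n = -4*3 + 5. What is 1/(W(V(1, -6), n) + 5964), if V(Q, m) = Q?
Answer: 84/500977 ≈ 0.00016767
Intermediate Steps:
n = -7 (n = -12 + 5 = -7)
1/(W(V(1, -6), n) + 5964) = 1/(1/(83 + 1) + 5964) = 1/(1/84 + 5964) = 1/(500977/84) = 84/500977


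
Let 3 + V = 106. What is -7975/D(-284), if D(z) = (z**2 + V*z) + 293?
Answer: -7975/51697 ≈ -0.15426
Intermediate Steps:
V = 103 (V = -3 + 106 = 103)
D(z) = 293 + z**2 + 103*z (D(z) = (z**2 + 103*z) + 293 = 293 + z**2 + 103*z)
-7975/D(-284) = -7975/(293 + (-284)**2 + 103*(-284)) = -7975/(293 + 80656 - 29252) = -7975/51697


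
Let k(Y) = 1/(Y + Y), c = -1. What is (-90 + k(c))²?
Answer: 32761/4 ≈ 8190.3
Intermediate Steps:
k(Y) = 1/(2*Y)
(-90 + k(c))² = (-90 + (½)/(-1))² = (-90 + (½)*(-1))² = (-90 - ½)² = (-181/2)² = 32761/4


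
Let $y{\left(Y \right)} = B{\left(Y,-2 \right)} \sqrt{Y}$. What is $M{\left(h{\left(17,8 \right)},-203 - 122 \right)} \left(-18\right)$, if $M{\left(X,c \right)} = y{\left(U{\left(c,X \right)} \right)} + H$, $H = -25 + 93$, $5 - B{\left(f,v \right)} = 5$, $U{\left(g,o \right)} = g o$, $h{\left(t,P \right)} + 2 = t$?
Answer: $-1224$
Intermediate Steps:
$h{\left(t,P \right)} = -2 + t$
$B{\left(f,v \right)} = 0$ ($B{\left(f,v \right)} = 5 - 5 = 0$)
$y{\left(Y \right)} = 0$ ($y{\left(Y \right)} = 0 \sqrt{Y} = 0$)
$H = 68$
$M{\left(X,c \right)} = 68$ ($M{\left(X,c \right)} = 0 + 68 = 68$)
$M{\left(h{\left(17,8 \right)},-203 - 122 \right)} \left(-18\right) = 68 \left(-18\right) = -1224$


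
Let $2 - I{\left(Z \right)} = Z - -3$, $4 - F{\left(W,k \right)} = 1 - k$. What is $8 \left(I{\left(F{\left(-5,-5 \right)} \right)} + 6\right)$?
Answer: $56$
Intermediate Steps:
$F{\left(W,k \right)} = 3 + k$ ($F{\left(W,k \right)} = 4 - \left(1 - k\right) = 4 + \left(-1 + k\right) = 3 + k$)
$I{\left(Z \right)} = -1 - Z$ ($I{\left(Z \right)} = 2 - \left(Z - -3\right) = 2 - \left(Z + 3\right) = 2 - \left(3 + Z\right) = -1 - Z$)
$8 \left(I{\left(F{\left(-5,-5 \right)} \right)} + 6\right) = 8 \left(\left(-1 - \left(3 - 5\right)\right) + 6\right) = 8 \left(\left(-1 - -2\right) + 6\right) = 8 \left(\left(-1 + 2\right) + 6\right) = 8 \left(1 + 6\right) = 8 \cdot 7 = 56$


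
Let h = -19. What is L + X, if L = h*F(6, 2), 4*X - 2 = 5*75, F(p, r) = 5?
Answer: -¾ ≈ -0.75000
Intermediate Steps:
X = 377/4 (X = ½ + (5*75)/4 = ½ + (¼)*375 = ½ + 375/4 = 377/4 ≈ 94.250)
L = -95 (L = -19*5 = -95)
L + X = -95 + 377/4 = -¾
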